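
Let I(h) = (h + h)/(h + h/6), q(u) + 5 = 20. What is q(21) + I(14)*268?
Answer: 3321/7 ≈ 474.43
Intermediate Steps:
q(u) = 15 (q(u) = -5 + 20 = 15)
I(h) = 12/7 (I(h) = (2*h)/(h + h*(⅙)) = (2*h)/(h + h/6) = (2*h)/((7*h/6)) = (2*h)*(6/(7*h)) = 12/7)
q(21) + I(14)*268 = 15 + (12/7)*268 = 15 + 3216/7 = 3321/7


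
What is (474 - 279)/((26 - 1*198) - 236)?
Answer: -65/136 ≈ -0.47794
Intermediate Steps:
(474 - 279)/((26 - 1*198) - 236) = 195/((26 - 198) - 236) = 195/(-172 - 236) = 195/(-408) = 195*(-1/408) = -65/136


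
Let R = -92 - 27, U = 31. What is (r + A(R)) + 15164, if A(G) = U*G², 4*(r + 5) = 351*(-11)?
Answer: 1812739/4 ≈ 4.5319e+5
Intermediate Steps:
R = -119
r = -3881/4 (r = -5 + (351*(-11))/4 = -5 + (¼)*(-3861) = -5 - 3861/4 = -3881/4 ≈ -970.25)
A(G) = 31*G²
(r + A(R)) + 15164 = (-3881/4 + 31*(-119)²) + 15164 = (-3881/4 + 31*14161) + 15164 = (-3881/4 + 438991) + 15164 = 1752083/4 + 15164 = 1812739/4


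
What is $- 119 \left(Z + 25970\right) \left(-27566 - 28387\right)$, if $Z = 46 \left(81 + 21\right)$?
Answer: $204160075434$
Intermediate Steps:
$Z = 4692$ ($Z = 46 \cdot 102 = 4692$)
$- 119 \left(Z + 25970\right) \left(-27566 - 28387\right) = - 119 \left(4692 + 25970\right) \left(-27566 - 28387\right) = - 119 \cdot 30662 \left(-55953\right) = \left(-119\right) \left(-1715630886\right) = 204160075434$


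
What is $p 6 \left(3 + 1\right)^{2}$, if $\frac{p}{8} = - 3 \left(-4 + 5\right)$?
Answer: $-2304$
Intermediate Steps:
$p = -24$ ($p = 8 \left(- 3 \left(-4 + 5\right)\right) = 8 \left(\left(-3\right) 1\right) = 8 \left(-3\right) = -24$)
$p 6 \left(3 + 1\right)^{2} = \left(-24\right) 6 \left(3 + 1\right)^{2} = - 144 \cdot 4^{2} = \left(-144\right) 16 = -2304$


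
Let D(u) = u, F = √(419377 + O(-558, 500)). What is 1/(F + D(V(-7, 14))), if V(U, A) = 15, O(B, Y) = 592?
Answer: -15/419744 + √419969/419744 ≈ 0.0015082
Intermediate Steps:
F = √419969 (F = √(419377 + 592) = √419969 ≈ 648.05)
1/(F + D(V(-7, 14))) = 1/(√419969 + 15) = 1/(15 + √419969)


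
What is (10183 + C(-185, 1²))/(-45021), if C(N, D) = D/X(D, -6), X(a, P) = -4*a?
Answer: -13577/60028 ≈ -0.22618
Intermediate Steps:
C(N, D) = -¼ (C(N, D) = D/((-4*D)) = D*(-1/(4*D)) = -¼)
(10183 + C(-185, 1²))/(-45021) = (10183 - ¼)/(-45021) = (40731/4)*(-1/45021) = -13577/60028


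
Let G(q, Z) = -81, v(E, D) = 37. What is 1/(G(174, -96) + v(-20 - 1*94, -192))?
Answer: -1/44 ≈ -0.022727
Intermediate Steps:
1/(G(174, -96) + v(-20 - 1*94, -192)) = 1/(-81 + 37) = 1/(-44) = -1/44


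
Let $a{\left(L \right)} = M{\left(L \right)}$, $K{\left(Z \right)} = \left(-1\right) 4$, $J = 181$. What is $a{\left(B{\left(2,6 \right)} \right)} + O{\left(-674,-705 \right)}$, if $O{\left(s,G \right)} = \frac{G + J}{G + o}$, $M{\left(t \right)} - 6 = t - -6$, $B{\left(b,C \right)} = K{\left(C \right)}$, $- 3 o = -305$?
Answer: $\frac{8026}{905} \approx 8.8685$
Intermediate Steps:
$o = \frac{305}{3}$ ($o = \left(- \frac{1}{3}\right) \left(-305\right) = \frac{305}{3} \approx 101.67$)
$K{\left(Z \right)} = -4$
$B{\left(b,C \right)} = -4$
$M{\left(t \right)} = 12 + t$ ($M{\left(t \right)} = 6 + \left(t - -6\right) = 6 + \left(t + 6\right) = 6 + \left(6 + t\right) = 12 + t$)
$O{\left(s,G \right)} = \frac{181 + G}{\frac{305}{3} + G}$ ($O{\left(s,G \right)} = \frac{G + 181}{G + \frac{305}{3}} = \frac{181 + G}{\frac{305}{3} + G}$)
$a{\left(L \right)} = 12 + L$
$a{\left(B{\left(2,6 \right)} \right)} + O{\left(-674,-705 \right)} = \left(12 - 4\right) + \frac{3 \left(181 - 705\right)}{305 + 3 \left(-705\right)} = 8 + 3 \frac{1}{305 - 2115} \left(-524\right) = 8 + 3 \frac{1}{-1810} \left(-524\right) = 8 + 3 \left(- \frac{1}{1810}\right) \left(-524\right) = 8 + \frac{786}{905} = \frac{8026}{905}$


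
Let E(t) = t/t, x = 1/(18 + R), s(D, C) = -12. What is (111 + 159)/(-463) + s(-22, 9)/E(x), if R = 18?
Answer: -5826/463 ≈ -12.583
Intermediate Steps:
x = 1/36 (x = 1/(18 + 18) = 1/36 ≈ 0.027778)
E(t) = 1
(111 + 159)/(-463) + s(-22, 9)/E(x) = (111 + 159)/(-463) - 12/1 = 270*(-1/463) - 12*1 = -270/463 - 12 = -5826/463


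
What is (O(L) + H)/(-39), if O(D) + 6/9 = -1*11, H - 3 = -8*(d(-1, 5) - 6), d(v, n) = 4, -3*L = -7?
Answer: -22/117 ≈ -0.18803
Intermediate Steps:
L = 7/3 (L = -1/3*(-7) = 7/3 ≈ 2.3333)
H = 19 (H = 3 - 8*(4 - 6) = 3 - 8*(-2) = 3 + 16 = 19)
O(D) = -35/3 (O(D) = -2/3 - 1*11 = -2/3 - 11 = -35/3)
(O(L) + H)/(-39) = (-35/3 + 19)/(-39) = (22/3)*(-1/39) = -22/117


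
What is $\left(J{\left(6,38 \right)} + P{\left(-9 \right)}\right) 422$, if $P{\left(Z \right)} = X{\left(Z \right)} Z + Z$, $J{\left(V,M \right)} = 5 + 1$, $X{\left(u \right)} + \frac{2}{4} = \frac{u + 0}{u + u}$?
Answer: $-1266$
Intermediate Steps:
$X{\left(u \right)} = 0$ ($X{\left(u \right)} = - \frac{1}{2} + \frac{u + 0}{u + u} = - \frac{1}{2} + \frac{u}{2 u} = - \frac{1}{2} + u \frac{1}{2 u} = - \frac{1}{2} + \frac{1}{2} = 0$)
$J{\left(V,M \right)} = 6$
$P{\left(Z \right)} = Z$ ($P{\left(Z \right)} = 0 Z + Z = 0 + Z = Z$)
$\left(J{\left(6,38 \right)} + P{\left(-9 \right)}\right) 422 = \left(6 - 9\right) 422 = \left(-3\right) 422 = -1266$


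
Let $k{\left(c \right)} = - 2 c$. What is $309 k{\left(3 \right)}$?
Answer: $-1854$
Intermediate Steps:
$309 k{\left(3 \right)} = 309 \left(\left(-2\right) 3\right) = 309 \left(-6\right) = -1854$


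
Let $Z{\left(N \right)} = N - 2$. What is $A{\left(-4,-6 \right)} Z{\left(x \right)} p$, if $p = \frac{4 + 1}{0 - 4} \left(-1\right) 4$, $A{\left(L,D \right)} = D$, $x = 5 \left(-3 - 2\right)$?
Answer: $810$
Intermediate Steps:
$x = -25$ ($x = 5 \left(-5\right) = -25$)
$p = 5$ ($p = \frac{5}{-4} \left(-1\right) 4 = 5 \left(- \frac{1}{4}\right) \left(-1\right) 4 = \left(- \frac{5}{4}\right) \left(-1\right) 4 = \frac{5}{4} \cdot 4 = 5$)
$Z{\left(N \right)} = -2 + N$
$A{\left(-4,-6 \right)} Z{\left(x \right)} p = - 6 \left(-2 - 25\right) 5 = \left(-6\right) \left(-27\right) 5 = 162 \cdot 5 = 810$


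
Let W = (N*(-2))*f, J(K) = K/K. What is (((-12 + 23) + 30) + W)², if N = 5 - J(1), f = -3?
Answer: 4225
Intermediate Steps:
J(K) = 1
N = 4 (N = 5 - 1*1 = 5 - 1 = 4)
W = 24 (W = (4*(-2))*(-3) = -8*(-3) = 24)
(((-12 + 23) + 30) + W)² = (((-12 + 23) + 30) + 24)² = ((11 + 30) + 24)² = (41 + 24)² = 65² = 4225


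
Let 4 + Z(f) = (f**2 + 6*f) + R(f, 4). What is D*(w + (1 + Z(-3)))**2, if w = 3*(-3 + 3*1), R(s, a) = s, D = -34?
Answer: -7650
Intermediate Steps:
Z(f) = -4 + f**2 + 7*f (Z(f) = -4 + ((f**2 + 6*f) + f) = -4 + (f**2 + 7*f) = -4 + f**2 + 7*f)
w = 0 (w = 3*(-3 + 3) = 3*0 = 0)
D*(w + (1 + Z(-3)))**2 = -34*(0 + (1 + (-4 + (-3)**2 + 7*(-3))))**2 = -34*(0 + (1 + (-4 + 9 - 21)))**2 = -34*(0 + (1 - 16))**2 = -34*(0 - 15)**2 = -34*(-15)**2 = -34*225 = -7650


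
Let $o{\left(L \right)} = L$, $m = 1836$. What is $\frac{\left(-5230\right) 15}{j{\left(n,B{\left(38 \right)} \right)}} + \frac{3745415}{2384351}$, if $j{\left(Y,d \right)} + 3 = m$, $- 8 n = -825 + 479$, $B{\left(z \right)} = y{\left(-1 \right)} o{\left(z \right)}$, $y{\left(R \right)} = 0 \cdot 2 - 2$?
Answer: $- \frac{60062330085}{1456838461} \approx -41.228$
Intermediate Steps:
$y{\left(R \right)} = -2$ ($y{\left(R \right)} = 0 - 2 = -2$)
$B{\left(z \right)} = - 2 z$
$n = \frac{173}{4}$ ($n = - \frac{-825 + 479}{8} = \left(- \frac{1}{8}\right) \left(-346\right) = \frac{173}{4} \approx 43.25$)
$j{\left(Y,d \right)} = 1833$ ($j{\left(Y,d \right)} = -3 + 1836 = 1833$)
$\frac{\left(-5230\right) 15}{j{\left(n,B{\left(38 \right)} \right)}} + \frac{3745415}{2384351} = \frac{\left(-5230\right) 15}{1833} + \frac{3745415}{2384351} = \left(-78450\right) \frac{1}{1833} + 3745415 \cdot \frac{1}{2384351} = - \frac{26150}{611} + \frac{3745415}{2384351} = - \frac{60062330085}{1456838461}$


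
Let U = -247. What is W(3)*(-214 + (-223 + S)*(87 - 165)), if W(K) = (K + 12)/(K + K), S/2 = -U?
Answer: -53380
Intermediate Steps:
S = 494 (S = 2*(-1*(-247)) = 2*247 = 494)
W(K) = (12 + K)/(2*K) (W(K) = (12 + K)/((2*K)) = (12 + K)*(1/(2*K)) = (12 + K)/(2*K))
W(3)*(-214 + (-223 + S)*(87 - 165)) = ((½)*(12 + 3)/3)*(-214 + (-223 + 494)*(87 - 165)) = ((½)*(⅓)*15)*(-214 + 271*(-78)) = 5*(-214 - 21138)/2 = (5/2)*(-21352) = -53380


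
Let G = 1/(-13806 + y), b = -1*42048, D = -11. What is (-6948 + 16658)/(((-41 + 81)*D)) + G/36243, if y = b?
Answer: -982805671453/44534963484 ≈ -22.068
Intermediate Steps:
b = -42048
y = -42048
G = -1/55854 (G = 1/(-13806 - 42048) = 1/(-55854) = -1/55854 ≈ -1.7904e-5)
(-6948 + 16658)/(((-41 + 81)*D)) + G/36243 = (-6948 + 16658)/(((-41 + 81)*(-11))) - 1/55854/36243 = 9710/((40*(-11))) - 1/55854*1/36243 = 9710/(-440) - 1/2024316522 = 9710*(-1/440) - 1/2024316522 = -971/44 - 1/2024316522 = -982805671453/44534963484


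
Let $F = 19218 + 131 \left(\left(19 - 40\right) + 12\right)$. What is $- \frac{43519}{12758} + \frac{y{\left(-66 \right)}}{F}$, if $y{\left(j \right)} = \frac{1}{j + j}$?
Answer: $- \frac{51812596285}{15189343092} \approx -3.4111$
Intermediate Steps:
$y{\left(j \right)} = \frac{1}{2 j}$
$F = 18039$ ($F = 19218 + 131 \left(-21 + 12\right) = 19218 + 131 \left(-9\right) = 19218 - 1179 = 18039$)
$- \frac{43519}{12758} + \frac{y{\left(-66 \right)}}{F} = - \frac{43519}{12758} + \frac{\frac{1}{2} \frac{1}{-66}}{18039} = \left(-43519\right) \frac{1}{12758} + \frac{1}{2} \left(- \frac{1}{66}\right) \frac{1}{18039} = - \frac{43519}{12758} - \frac{1}{2381148} = - \frac{51812596285}{15189343092}$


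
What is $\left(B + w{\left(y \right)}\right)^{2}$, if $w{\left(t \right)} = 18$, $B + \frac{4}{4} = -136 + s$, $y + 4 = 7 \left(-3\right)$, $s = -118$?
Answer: $56169$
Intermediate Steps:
$y = -25$ ($y = -4 + 7 \left(-3\right) = -4 - 21 = -25$)
$B = -255$ ($B = -1 - 254 = -255$)
$\left(B + w{\left(y \right)}\right)^{2} = \left(-255 + 18\right)^{2} = \left(-237\right)^{2} = 56169$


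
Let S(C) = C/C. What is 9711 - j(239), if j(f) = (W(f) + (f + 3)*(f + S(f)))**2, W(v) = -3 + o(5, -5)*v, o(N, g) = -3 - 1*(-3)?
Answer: -3372928218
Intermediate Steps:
o(N, g) = 0 (o(N, g) = -3 + 3 = 0)
S(C) = 1
W(v) = -3 (W(v) = -3 + 0*v = -3 + 0 = -3)
j(f) = (-3 + (1 + f)*(3 + f))**2 (j(f) = (-3 + (f + 3)*(f + 1))**2 = (-3 + (3 + f)*(1 + f))**2 = (-3 + (1 + f)*(3 + f))**2)
9711 - j(239) = 9711 - 239**2*(4 + 239)**2 = 9711 - 57121*243**2 = 9711 - 57121*59049 = 9711 - 1*3372937929 = 9711 - 3372937929 = -3372928218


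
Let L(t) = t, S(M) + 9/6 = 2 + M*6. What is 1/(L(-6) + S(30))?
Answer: 2/349 ≈ 0.0057307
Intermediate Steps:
S(M) = ½ + 6*M (S(M) = -3/2 + (2 + M*6) = -3/2 + (2 + 6*M) = ½ + 6*M)
1/(L(-6) + S(30)) = 1/(-6 + (½ + 6*30)) = 1/(-6 + (½ + 180)) = 1/(-6 + 361/2) = 1/(349/2) = 2/349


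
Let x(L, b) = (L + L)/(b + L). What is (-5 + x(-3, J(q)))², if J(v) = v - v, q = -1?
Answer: 9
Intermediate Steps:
J(v) = 0
x(L, b) = 2*L/(L + b) (x(L, b) = (2*L)/(L + b) = 2*L/(L + b))
(-5 + x(-3, J(q)))² = (-5 + 2*(-3)/(-3 + 0))² = (-5 + 2*(-3)/(-3))² = (-5 + 2*(-3)*(-⅓))² = (-5 + 2)² = (-3)² = 9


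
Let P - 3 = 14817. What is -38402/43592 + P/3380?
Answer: 992759/283348 ≈ 3.5037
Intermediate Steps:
P = 14820 (P = 3 + 14817 = 14820)
-38402/43592 + P/3380 = -38402/43592 + 14820/3380 = -38402*1/43592 + 14820*(1/3380) = -19201/21796 + 57/13 = 992759/283348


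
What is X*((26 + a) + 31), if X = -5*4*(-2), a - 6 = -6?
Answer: 2280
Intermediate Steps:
a = 0 (a = 6 - 6 = 0)
X = 40 (X = -20*(-2) = 40)
X*((26 + a) + 31) = 40*((26 + 0) + 31) = 40*(26 + 31) = 40*57 = 2280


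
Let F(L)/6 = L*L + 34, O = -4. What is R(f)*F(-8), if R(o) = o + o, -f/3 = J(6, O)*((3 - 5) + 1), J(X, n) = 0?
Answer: 0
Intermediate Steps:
F(L) = 204 + 6*L² (F(L) = 6*(L*L + 34) = 6*(L² + 34) = 6*(34 + L²) = 204 + 6*L²)
f = 0 (f = -0*((3 - 5) + 1) = -0*(-2 + 1) = -0*(-1) = -3*0 = 0)
R(o) = 2*o
R(f)*F(-8) = (2*0)*(204 + 6*(-8)²) = 0*(204 + 6*64) = 0*(204 + 384) = 0*588 = 0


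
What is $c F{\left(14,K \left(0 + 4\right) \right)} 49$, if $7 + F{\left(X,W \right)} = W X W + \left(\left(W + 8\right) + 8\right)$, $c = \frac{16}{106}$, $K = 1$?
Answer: $\frac{92904}{53} \approx 1752.9$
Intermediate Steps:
$c = \frac{8}{53}$ ($c = 16 \cdot \frac{1}{106} = \frac{8}{53} \approx 0.15094$)
$F{\left(X,W \right)} = 9 + W + X W^{2}$ ($F{\left(X,W \right)} = -7 + \left(W X W + \left(\left(W + 8\right) + 8\right)\right) = -7 + \left(X W^{2} + \left(\left(8 + W\right) + 8\right)\right) = -7 + \left(X W^{2} + \left(16 + W\right)\right) = -7 + \left(16 + W + X W^{2}\right) = 9 + W + X W^{2}$)
$c F{\left(14,K \left(0 + 4\right) \right)} 49 = \frac{8 \left(9 + 1 \left(0 + 4\right) + 14 \left(1 \left(0 + 4\right)\right)^{2}\right)}{53} \cdot 49 = \frac{8 \left(9 + 1 \cdot 4 + 14 \left(1 \cdot 4\right)^{2}\right)}{53} \cdot 49 = \frac{8 \left(9 + 4 + 14 \cdot 4^{2}\right)}{53} \cdot 49 = \frac{8 \left(9 + 4 + 14 \cdot 16\right)}{53} \cdot 49 = \frac{8 \left(9 + 4 + 224\right)}{53} \cdot 49 = \frac{8}{53} \cdot 237 \cdot 49 = \frac{1896}{53} \cdot 49 = \frac{92904}{53}$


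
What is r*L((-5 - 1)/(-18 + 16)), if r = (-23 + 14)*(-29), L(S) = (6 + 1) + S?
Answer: 2610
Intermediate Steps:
L(S) = 7 + S
r = 261 (r = -9*(-29) = 261)
r*L((-5 - 1)/(-18 + 16)) = 261*(7 + (-5 - 1)/(-18 + 16)) = 261*(7 - 6/(-2)) = 261*(7 - 6*(-1/2)) = 261*(7 + 3) = 261*10 = 2610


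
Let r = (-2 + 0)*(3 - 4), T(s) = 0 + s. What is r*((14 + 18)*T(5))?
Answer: 320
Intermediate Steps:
T(s) = s
r = 2 (r = -2*(-1) = 2)
r*((14 + 18)*T(5)) = 2*((14 + 18)*5) = 2*(32*5) = 2*160 = 320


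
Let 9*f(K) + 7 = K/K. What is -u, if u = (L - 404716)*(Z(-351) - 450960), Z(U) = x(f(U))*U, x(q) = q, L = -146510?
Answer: -248451890076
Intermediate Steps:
f(K) = -⅔ (f(K) = -7/9 + (K/K)/9 = -7/9 + (⅑)*1 = -7/9 + ⅑ = -⅔)
Z(U) = -2*U/3
u = 248451890076 (u = (-146510 - 404716)*(-⅔*(-351) - 450960) = -551226*(234 - 450960) = -551226*(-450726) = 248451890076)
-u = -1*248451890076 = -248451890076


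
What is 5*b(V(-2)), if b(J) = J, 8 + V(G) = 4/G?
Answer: -50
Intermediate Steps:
V(G) = -8 + 4/G
5*b(V(-2)) = 5*(-8 + 4/(-2)) = 5*(-8 + 4*(-½)) = 5*(-8 - 2) = 5*(-10) = -50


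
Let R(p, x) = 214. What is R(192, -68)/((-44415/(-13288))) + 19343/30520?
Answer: 2504193371/38729880 ≈ 64.658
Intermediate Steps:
R(192, -68)/((-44415/(-13288))) + 19343/30520 = 214/((-44415/(-13288))) + 19343/30520 = 214/((-44415*(-1/13288))) + 19343*(1/30520) = 214/(44415/13288) + 19343/30520 = 214*(13288/44415) + 19343/30520 = 2843632/44415 + 19343/30520 = 2504193371/38729880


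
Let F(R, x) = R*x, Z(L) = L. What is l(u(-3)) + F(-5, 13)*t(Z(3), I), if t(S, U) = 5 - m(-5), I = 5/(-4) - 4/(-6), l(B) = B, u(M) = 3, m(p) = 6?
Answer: 68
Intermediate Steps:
I = -7/12 (I = 5*(-1/4) - 4*(-1/6) = -5/4 + 2/3 = -7/12 ≈ -0.58333)
t(S, U) = -1 (t(S, U) = 5 - 1*6 = 5 - 6 = -1)
l(u(-3)) + F(-5, 13)*t(Z(3), I) = 3 - 5*13*(-1) = 3 - 65*(-1) = 3 + 65 = 68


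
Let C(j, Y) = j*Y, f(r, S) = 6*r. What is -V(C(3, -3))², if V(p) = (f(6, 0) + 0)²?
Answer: -1679616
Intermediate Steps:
C(j, Y) = Y*j
V(p) = 1296 (V(p) = (6*6 + 0)² = (36 + 0)² = 36² = 1296)
-V(C(3, -3))² = -1*1296² = -1*1679616 = -1679616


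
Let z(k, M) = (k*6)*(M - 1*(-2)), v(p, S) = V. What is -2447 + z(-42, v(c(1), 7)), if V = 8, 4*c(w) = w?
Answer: -4967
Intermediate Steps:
c(w) = w/4
v(p, S) = 8
z(k, M) = 6*k*(2 + M) (z(k, M) = (6*k)*(M + 2) = (6*k)*(2 + M) = 6*k*(2 + M))
-2447 + z(-42, v(c(1), 7)) = -2447 + 6*(-42)*(2 + 8) = -2447 + 6*(-42)*10 = -2447 - 2520 = -4967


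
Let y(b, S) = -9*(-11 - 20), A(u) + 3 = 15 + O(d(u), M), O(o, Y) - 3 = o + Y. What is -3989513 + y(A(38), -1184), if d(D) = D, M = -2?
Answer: -3989234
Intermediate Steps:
O(o, Y) = 3 + Y + o (O(o, Y) = 3 + (o + Y) = 3 + (Y + o) = 3 + Y + o)
A(u) = 13 + u (A(u) = -3 + (15 + (3 - 2 + u)) = -3 + (15 + (1 + u)) = -3 + (16 + u) = 13 + u)
y(b, S) = 279 (y(b, S) = -9*(-31) = 279)
-3989513 + y(A(38), -1184) = -3989513 + 279 = -3989234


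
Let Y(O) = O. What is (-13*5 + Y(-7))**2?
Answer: 5184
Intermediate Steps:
(-13*5 + Y(-7))**2 = (-13*5 - 7)**2 = (-65 - 7)**2 = (-72)**2 = 5184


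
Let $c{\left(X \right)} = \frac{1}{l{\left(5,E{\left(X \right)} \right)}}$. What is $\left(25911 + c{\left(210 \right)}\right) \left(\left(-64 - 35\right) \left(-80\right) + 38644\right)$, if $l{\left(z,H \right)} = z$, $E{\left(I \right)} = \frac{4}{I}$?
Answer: $\frac{6032645584}{5} \approx 1.2065 \cdot 10^{9}$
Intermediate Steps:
$c{\left(X \right)} = \frac{1}{5}$
$\left(25911 + c{\left(210 \right)}\right) \left(\left(-64 - 35\right) \left(-80\right) + 38644\right) = \left(25911 + \frac{1}{5}\right) \left(\left(-64 - 35\right) \left(-80\right) + 38644\right) = \frac{129556 \left(\left(-99\right) \left(-80\right) + 38644\right)}{5} = \frac{129556 \left(7920 + 38644\right)}{5} = \frac{129556}{5} \cdot 46564 = \frac{6032645584}{5}$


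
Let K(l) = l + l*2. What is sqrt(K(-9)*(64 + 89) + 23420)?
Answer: sqrt(19289) ≈ 138.88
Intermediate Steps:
K(l) = 3*l (K(l) = l + 2*l = 3*l)
sqrt(K(-9)*(64 + 89) + 23420) = sqrt((3*(-9))*(64 + 89) + 23420) = sqrt(-27*153 + 23420) = sqrt(-4131 + 23420) = sqrt(19289)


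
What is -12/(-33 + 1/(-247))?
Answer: 741/2038 ≈ 0.36359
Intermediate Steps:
-12/(-33 + 1/(-247)) = -12/(-33 - 1/247) = -12/(-8152/247) = -12*(-247/8152) = 741/2038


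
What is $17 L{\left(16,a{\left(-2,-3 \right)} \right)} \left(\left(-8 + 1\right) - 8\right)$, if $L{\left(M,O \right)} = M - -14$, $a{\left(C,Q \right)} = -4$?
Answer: $-7650$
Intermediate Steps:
$L{\left(M,O \right)} = 14 + M$ ($L{\left(M,O \right)} = M + 14 = 14 + M$)
$17 L{\left(16,a{\left(-2,-3 \right)} \right)} \left(\left(-8 + 1\right) - 8\right) = 17 \left(14 + 16\right) \left(\left(-8 + 1\right) - 8\right) = 17 \cdot 30 \left(-7 - 8\right) = 17 \cdot 30 \left(-15\right) = 17 \left(-450\right) = -7650$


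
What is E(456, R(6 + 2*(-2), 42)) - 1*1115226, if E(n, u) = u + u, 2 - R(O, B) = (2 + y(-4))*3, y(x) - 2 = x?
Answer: -1115222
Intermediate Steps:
y(x) = 2 + x
R(O, B) = 2 (R(O, B) = 2 - (2 + (2 - 4))*3 = 2 - (2 - 2)*3 = 2 - 0*3 = 2 - 1*0 = 2 + 0 = 2)
E(n, u) = 2*u
E(456, R(6 + 2*(-2), 42)) - 1*1115226 = 2*2 - 1*1115226 = 4 - 1115226 = -1115222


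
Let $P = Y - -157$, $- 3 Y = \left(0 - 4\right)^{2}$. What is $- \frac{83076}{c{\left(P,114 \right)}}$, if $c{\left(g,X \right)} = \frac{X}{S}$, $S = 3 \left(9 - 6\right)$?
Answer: $- \frac{124614}{19} \approx -6558.6$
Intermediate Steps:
$S = 9$ ($S = 3 \cdot 3 = 9$)
$Y = - \frac{16}{3}$ ($Y = - \frac{\left(0 - 4\right)^{2}}{3} = - \frac{\left(-4\right)^{2}}{3} = \left(- \frac{1}{3}\right) 16 = - \frac{16}{3} \approx -5.3333$)
$P = \frac{455}{3}$ ($P = - \frac{16}{3} - -157 = - \frac{16}{3} + 157 = \frac{455}{3} \approx 151.67$)
$c{\left(g,X \right)} = \frac{X}{9}$
$- \frac{83076}{c{\left(P,114 \right)}} = - \frac{83076}{\frac{1}{9} \cdot 114} = - \frac{83076}{\frac{38}{3}} = \left(-83076\right) \frac{3}{38} = - \frac{124614}{19}$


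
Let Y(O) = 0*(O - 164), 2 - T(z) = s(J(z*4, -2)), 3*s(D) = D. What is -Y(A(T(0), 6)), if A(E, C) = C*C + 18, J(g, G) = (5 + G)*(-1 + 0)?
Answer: 0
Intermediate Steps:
J(g, G) = -5 - G (J(g, G) = (5 + G)*(-1) = -5 - G)
s(D) = D/3
T(z) = 3 (T(z) = 2 - (-5 - 1*(-2))/3 = 2 - (-5 + 2)/3 = 2 - (-3)/3 = 2 - 1*(-1) = 2 + 1 = 3)
A(E, C) = 18 + C² (A(E, C) = C² + 18 = 18 + C²)
Y(O) = 0 (Y(O) = 0*(-164 + O) = 0)
-Y(A(T(0), 6)) = -1*0 = 0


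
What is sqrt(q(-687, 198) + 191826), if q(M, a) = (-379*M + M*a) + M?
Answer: 3*sqrt(35054) ≈ 561.68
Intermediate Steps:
q(M, a) = -378*M + M*a
sqrt(q(-687, 198) + 191826) = sqrt(-687*(-378 + 198) + 191826) = sqrt(-687*(-180) + 191826) = sqrt(123660 + 191826) = sqrt(315486) = 3*sqrt(35054)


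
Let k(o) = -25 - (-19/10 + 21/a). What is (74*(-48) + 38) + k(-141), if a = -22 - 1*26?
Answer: -282933/80 ≈ -3536.7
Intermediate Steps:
a = -48 (a = -22 - 26 = -48)
k(o) = -1813/80 (k(o) = -25 - (-19/10 + 21/(-48)) = -25 - (-19*⅒ + 21*(-1/48)) = -25 - (-19/10 - 7/16) = -25 - 1*(-187/80) = -25 + 187/80 = -1813/80)
(74*(-48) + 38) + k(-141) = (74*(-48) + 38) - 1813/80 = (-3552 + 38) - 1813/80 = -3514 - 1813/80 = -282933/80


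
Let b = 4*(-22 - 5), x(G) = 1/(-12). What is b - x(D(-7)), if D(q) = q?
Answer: -1295/12 ≈ -107.92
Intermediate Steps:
x(G) = -1/12
b = -108 (b = 4*(-27) = -108)
b - x(D(-7)) = -108 - 1*(-1/12) = -108 + 1/12 = -1295/12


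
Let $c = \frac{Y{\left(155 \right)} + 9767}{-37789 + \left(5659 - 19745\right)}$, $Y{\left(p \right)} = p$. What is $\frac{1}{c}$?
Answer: $- \frac{51875}{9922} \approx -5.2283$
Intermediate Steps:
$c = - \frac{9922}{51875}$ ($c = \frac{155 + 9767}{-37789 + \left(5659 - 19745\right)} = \frac{9922}{-37789 + \left(5659 - 19745\right)} = \frac{9922}{-37789 - 14086} = \frac{9922}{-51875} = 9922 \left(- \frac{1}{51875}\right) = - \frac{9922}{51875} \approx -0.19127$)
$\frac{1}{c} = \frac{1}{- \frac{9922}{51875}} = - \frac{51875}{9922}$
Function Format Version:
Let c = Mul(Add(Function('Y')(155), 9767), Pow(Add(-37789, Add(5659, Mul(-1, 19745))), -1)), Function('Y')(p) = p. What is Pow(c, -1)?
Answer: Rational(-51875, 9922) ≈ -5.2283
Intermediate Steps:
c = Rational(-9922, 51875) (c = Mul(Add(155, 9767), Pow(Add(-37789, Add(5659, Mul(-1, 19745))), -1)) = Mul(9922, Pow(Add(-37789, Add(5659, -19745)), -1)) = Mul(9922, Pow(Add(-37789, -14086), -1)) = Mul(9922, Pow(-51875, -1)) = Mul(9922, Rational(-1, 51875)) = Rational(-9922, 51875) ≈ -0.19127)
Pow(c, -1) = Pow(Rational(-9922, 51875), -1) = Rational(-51875, 9922)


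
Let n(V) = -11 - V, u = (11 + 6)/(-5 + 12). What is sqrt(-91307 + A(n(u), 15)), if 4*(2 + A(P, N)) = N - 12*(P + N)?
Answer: I*sqrt(17896753)/14 ≈ 302.18*I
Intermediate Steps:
u = 17/7 ≈ 2.4286
A(P, N) = -2 - 3*P - 11*N/4 (A(P, N) = -2 + (N - 12*(P + N))/4 = -2 + (N - 12*(N + P))/4 = -2 + (N + (-12*N - 12*P))/4 = -2 + (-12*P - 11*N)/4 = -2 + (-3*P - 11*N/4) = -2 - 3*P - 11*N/4)
sqrt(-91307 + A(n(u), 15)) = sqrt(-91307 + (-2 - 3*(-11 - 1*17/7) - 11/4*15)) = sqrt(-91307 + (-2 - 3*(-11 - 17/7) - 165/4)) = sqrt(-91307 + (-2 - 3*(-94/7) - 165/4)) = sqrt(-91307 + (-2 + 282/7 - 165/4)) = sqrt(-91307 - 83/28) = sqrt(-2556679/28) = I*sqrt(17896753)/14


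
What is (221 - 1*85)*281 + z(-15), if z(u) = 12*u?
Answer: 38036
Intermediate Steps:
(221 - 1*85)*281 + z(-15) = (221 - 1*85)*281 + 12*(-15) = (221 - 85)*281 - 180 = 136*281 - 180 = 38216 - 180 = 38036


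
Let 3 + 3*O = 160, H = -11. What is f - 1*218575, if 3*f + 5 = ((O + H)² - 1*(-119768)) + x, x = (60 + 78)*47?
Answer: -4749908/27 ≈ -1.7592e+5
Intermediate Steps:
O = 157/3 (O = -1 + (⅓)*160 = -1 + 160/3 = 157/3 ≈ 52.333)
x = 6486 (x = 138*47 = 6486)
f = 1151617/27 (f = -5/3 + (((157/3 - 11)² - 1*(-119768)) + 6486)/3 = -5/3 + (((124/3)² + 119768) + 6486)/3 = -5/3 + ((15376/9 + 119768) + 6486)/3 = -5/3 + (1093288/9 + 6486)/3 = -5/3 + (⅓)*(1151662/9) = -5/3 + 1151662/27 = 1151617/27 ≈ 42653.)
f - 1*218575 = 1151617/27 - 1*218575 = 1151617/27 - 218575 = -4749908/27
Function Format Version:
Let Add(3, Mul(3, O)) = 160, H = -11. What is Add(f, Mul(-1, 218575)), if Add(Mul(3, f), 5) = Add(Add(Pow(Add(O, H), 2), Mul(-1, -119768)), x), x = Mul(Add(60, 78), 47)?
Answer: Rational(-4749908, 27) ≈ -1.7592e+5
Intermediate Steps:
O = Rational(157, 3) (O = Add(-1, Mul(Rational(1, 3), 160)) = Add(-1, Rational(160, 3)) = Rational(157, 3) ≈ 52.333)
x = 6486 (x = Mul(138, 47) = 6486)
f = Rational(1151617, 27) (f = Add(Rational(-5, 3), Mul(Rational(1, 3), Add(Add(Pow(Add(Rational(157, 3), -11), 2), Mul(-1, -119768)), 6486))) = Add(Rational(-5, 3), Mul(Rational(1, 3), Add(Add(Pow(Rational(124, 3), 2), 119768), 6486))) = Add(Rational(-5, 3), Mul(Rational(1, 3), Add(Add(Rational(15376, 9), 119768), 6486))) = Add(Rational(-5, 3), Mul(Rational(1, 3), Add(Rational(1093288, 9), 6486))) = Add(Rational(-5, 3), Mul(Rational(1, 3), Rational(1151662, 9))) = Add(Rational(-5, 3), Rational(1151662, 27)) = Rational(1151617, 27) ≈ 42653.)
Add(f, Mul(-1, 218575)) = Add(Rational(1151617, 27), Mul(-1, 218575)) = Add(Rational(1151617, 27), -218575) = Rational(-4749908, 27)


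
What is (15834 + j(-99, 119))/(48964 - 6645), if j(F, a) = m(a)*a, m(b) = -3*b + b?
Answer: -12488/42319 ≈ -0.29509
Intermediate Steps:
m(b) = -2*b
j(F, a) = -2*a**2 (j(F, a) = (-2*a)*a = -2*a**2)
(15834 + j(-99, 119))/(48964 - 6645) = (15834 - 2*119**2)/(48964 - 6645) = (15834 - 2*14161)/42319 = (15834 - 28322)*(1/42319) = -12488*1/42319 = -12488/42319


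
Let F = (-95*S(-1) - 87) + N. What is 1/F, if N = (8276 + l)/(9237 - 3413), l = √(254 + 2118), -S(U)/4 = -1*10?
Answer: -32948715072/128024834817043 - 2912*√593/128024834817043 ≈ -0.00025736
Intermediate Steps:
S(U) = 40 (S(U) = -(-4)*10 = -4*(-10) = 40)
l = 2*√593 (l = √2372 = 2*√593 ≈ 48.703)
N = 2069/1456 + √593/2912 (N = (8276 + 2*√593)/(9237 - 3413) = (8276 + 2*√593)/5824 = (8276 + 2*√593)*(1/5824) = 2069/1456 + √593/2912 ≈ 1.4294)
F = -5657403/1456 + √593/2912 (F = (-95*40 - 87) + (2069/1456 + √593/2912) = (-3800 - 87) + (2069/1456 + √593/2912) = -3887 + (2069/1456 + √593/2912) = -5657403/1456 + √593/2912 ≈ -3885.6)
1/F = 1/(-5657403/1456 + √593/2912)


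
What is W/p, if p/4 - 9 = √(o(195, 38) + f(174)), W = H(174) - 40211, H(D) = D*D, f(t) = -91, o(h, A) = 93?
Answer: -89415/316 + 9935*√2/316 ≈ -238.50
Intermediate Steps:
H(D) = D²
W = -9935 (W = 174² - 40211 = 30276 - 40211 = -9935)
p = 36 + 4*√2 (p = 36 + 4*√(93 - 91) = 36 + 4*√2 ≈ 41.657)
W/p = -9935/(36 + 4*√2)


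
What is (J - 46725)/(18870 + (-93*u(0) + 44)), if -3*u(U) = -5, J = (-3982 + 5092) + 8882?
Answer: -36733/18759 ≈ -1.9582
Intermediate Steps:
J = 9992 (J = 1110 + 8882 = 9992)
u(U) = 5/3 (u(U) = -1/3*(-5) = 5/3)
(J - 46725)/(18870 + (-93*u(0) + 44)) = (9992 - 46725)/(18870 + (-93*5/3 + 44)) = -36733/(18870 + (-155 + 44)) = -36733/(18870 - 111) = -36733/18759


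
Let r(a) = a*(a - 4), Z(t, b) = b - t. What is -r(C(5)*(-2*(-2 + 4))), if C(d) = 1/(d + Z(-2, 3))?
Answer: -44/25 ≈ -1.7600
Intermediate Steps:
C(d) = 1/(5 + d) (C(d) = 1/(d + (3 - 1*(-2))) = 1/(d + (3 + 2)) = 1/(d + 5) = 1/(5 + d))
r(a) = a*(-4 + a)
-r(C(5)*(-2*(-2 + 4))) = -(-2*(-2 + 4))/(5 + 5)*(-4 + (-2*(-2 + 4))/(5 + 5)) = -(-2*2)/10*(-4 + (-2*2)/10) = -(1/10)*(-4)*(-4 + (1/10)*(-4)) = -(-2)*(-4 - 2/5)/5 = -(-2)*(-22)/(5*5) = -1*44/25 = -44/25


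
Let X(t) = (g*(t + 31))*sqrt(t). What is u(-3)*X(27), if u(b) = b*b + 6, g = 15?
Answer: 39150*sqrt(3) ≈ 67810.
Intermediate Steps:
u(b) = 6 + b**2 (u(b) = b**2 + 6 = 6 + b**2)
X(t) = sqrt(t)*(465 + 15*t) (X(t) = (15*(t + 31))*sqrt(t) = (15*(31 + t))*sqrt(t) = (465 + 15*t)*sqrt(t) = sqrt(t)*(465 + 15*t))
u(-3)*X(27) = (6 + (-3)**2)*(15*sqrt(27)*(31 + 27)) = (6 + 9)*(15*(3*sqrt(3))*58) = 15*(2610*sqrt(3)) = 39150*sqrt(3)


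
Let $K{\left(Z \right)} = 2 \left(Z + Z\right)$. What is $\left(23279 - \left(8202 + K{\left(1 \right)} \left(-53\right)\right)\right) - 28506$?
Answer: $-13217$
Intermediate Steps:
$K{\left(Z \right)} = 4 Z$ ($K{\left(Z \right)} = 2 \cdot 2 Z = 4 Z$)
$\left(23279 - \left(8202 + K{\left(1 \right)} \left(-53\right)\right)\right) - 28506 = \left(23279 - \left(8202 + 4 \cdot 1 \left(-53\right)\right)\right) - 28506 = \left(23279 - \left(8202 - 212\right)\right) - 28506 = \left(23279 - 7990\right) - 28506 = 15289 - 28506 = -13217$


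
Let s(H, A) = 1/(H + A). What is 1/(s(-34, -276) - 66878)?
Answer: -310/20732181 ≈ -1.4953e-5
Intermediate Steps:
s(H, A) = 1/(A + H)
1/(s(-34, -276) - 66878) = 1/(1/(-276 - 34) - 66878) = 1/(1/(-310) - 66878) = 1/(-1/310 - 66878) = 1/(-20732181/310) = -310/20732181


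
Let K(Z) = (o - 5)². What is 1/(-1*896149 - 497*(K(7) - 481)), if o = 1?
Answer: -1/665044 ≈ -1.5037e-6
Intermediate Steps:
K(Z) = 16 (K(Z) = (1 - 5)² = (-4)² = 16)
1/(-1*896149 - 497*(K(7) - 481)) = 1/(-1*896149 - 497*(16 - 481)) = 1/(-896149 - 497*(-465)) = 1/(-896149 + 231105) = 1/(-665044) = -1/665044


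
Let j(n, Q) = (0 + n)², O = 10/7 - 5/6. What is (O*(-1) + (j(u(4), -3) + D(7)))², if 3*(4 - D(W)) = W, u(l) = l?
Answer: 57121/196 ≈ 291.43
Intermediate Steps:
O = 25/42 (O = 10*(⅐) - 5*⅙ = 10/7 - ⅚ = 25/42 ≈ 0.59524)
j(n, Q) = n²
D(W) = 4 - W/3
(O*(-1) + (j(u(4), -3) + D(7)))² = ((25/42)*(-1) + (4² + (4 - ⅓*7)))² = (-25/42 + (16 + (4 - 7/3)))² = (-25/42 + (16 + 5/3))² = (-25/42 + 53/3)² = (239/14)² = 57121/196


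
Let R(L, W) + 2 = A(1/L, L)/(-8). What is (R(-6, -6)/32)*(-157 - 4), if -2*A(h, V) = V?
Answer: 3059/256 ≈ 11.949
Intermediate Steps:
A(h, V) = -V/2
R(L, W) = -2 + L/16 (R(L, W) = -2 - L/2/(-8) = -2 - L/2*(-⅛) = -2 + L/16)
(R(-6, -6)/32)*(-157 - 4) = ((-2 + (1/16)*(-6))/32)*(-157 - 4) = ((-2 - 3/8)*(1/32))*(-161) = -19/8*1/32*(-161) = -19/256*(-161) = 3059/256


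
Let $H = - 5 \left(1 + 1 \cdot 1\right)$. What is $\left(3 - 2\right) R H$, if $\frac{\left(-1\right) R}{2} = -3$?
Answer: $-60$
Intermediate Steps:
$R = 6$ ($R = \left(-2\right) \left(-3\right) = 6$)
$H = -10$ ($H = - 5 \left(1 + 1\right) = \left(-5\right) 2 = -10$)
$\left(3 - 2\right) R H = \left(3 - 2\right) 6 \left(-10\right) = 1 \cdot 6 \left(-10\right) = 6 \left(-10\right) = -60$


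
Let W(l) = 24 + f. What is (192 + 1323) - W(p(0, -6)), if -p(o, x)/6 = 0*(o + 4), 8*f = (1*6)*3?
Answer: 5955/4 ≈ 1488.8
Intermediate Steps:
f = 9/4 (f = ((1*6)*3)/8 = (6*3)/8 = (⅛)*18 = 9/4 ≈ 2.2500)
p(o, x) = 0 (p(o, x) = -0*(o + 4) = -0*(4 + o) = -6*0 = 0)
W(l) = 105/4 (W(l) = 24 + 9/4 = 105/4)
(192 + 1323) - W(p(0, -6)) = (192 + 1323) - 1*105/4 = 1515 - 105/4 = 5955/4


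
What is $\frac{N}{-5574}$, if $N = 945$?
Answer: $- \frac{315}{1858} \approx -0.16954$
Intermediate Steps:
$\frac{N}{-5574} = \frac{945}{-5574} = 945 \left(- \frac{1}{5574}\right) = - \frac{315}{1858}$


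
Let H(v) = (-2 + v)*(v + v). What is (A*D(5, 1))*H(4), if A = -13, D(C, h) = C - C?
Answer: 0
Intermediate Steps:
D(C, h) = 0
H(v) = 2*v*(-2 + v) (H(v) = (-2 + v)*(2*v) = 2*v*(-2 + v))
(A*D(5, 1))*H(4) = (-13*0)*(2*4*(-2 + 4)) = 0*(2*4*2) = 0*16 = 0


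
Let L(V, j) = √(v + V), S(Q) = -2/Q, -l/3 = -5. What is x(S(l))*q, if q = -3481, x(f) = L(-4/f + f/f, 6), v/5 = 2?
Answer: -3481*√41 ≈ -22289.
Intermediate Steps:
v = 10 (v = 5*2 = 10)
l = 15 (l = -3*(-5) = 15)
L(V, j) = √(10 + V)
x(f) = √(11 - 4/f) (x(f) = √(10 + (-4/f + f/f)) = √(10 + (-4/f + 1)) = √(10 + (1 - 4/f)) = √(11 - 4/f))
x(S(l))*q = √(11 - 4/((-2/15)))*(-3481) = √(11 - 4/((-2*1/15)))*(-3481) = √(11 - 4/(-2/15))*(-3481) = √(11 - 4*(-15/2))*(-3481) = √(11 + 30)*(-3481) = √41*(-3481) = -3481*√41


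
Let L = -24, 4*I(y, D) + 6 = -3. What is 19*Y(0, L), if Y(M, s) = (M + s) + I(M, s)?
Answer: -1995/4 ≈ -498.75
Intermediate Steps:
I(y, D) = -9/4 (I(y, D) = -3/2 + (1/4)*(-3) = -3/2 - 3/4 = -9/4)
Y(M, s) = -9/4 + M + s (Y(M, s) = (M + s) - 9/4 = -9/4 + M + s)
19*Y(0, L) = 19*(-9/4 + 0 - 24) = 19*(-105/4) = -1995/4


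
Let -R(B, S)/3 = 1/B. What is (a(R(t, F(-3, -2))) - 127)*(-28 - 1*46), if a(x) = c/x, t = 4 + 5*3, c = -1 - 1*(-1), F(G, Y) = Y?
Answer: 9398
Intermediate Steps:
c = 0 (c = -1 + 1 = 0)
t = 19 (t = 4 + 15 = 19)
R(B, S) = -3/B
a(x) = 0 (a(x) = 0/x = 0)
(a(R(t, F(-3, -2))) - 127)*(-28 - 1*46) = (0 - 127)*(-28 - 1*46) = -127*(-28 - 46) = -127*(-74) = 9398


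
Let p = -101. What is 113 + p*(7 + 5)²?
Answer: -14431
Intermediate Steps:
113 + p*(7 + 5)² = 113 - 101*(7 + 5)² = 113 - 101*12² = 113 - 101*144 = 113 - 14544 = -14431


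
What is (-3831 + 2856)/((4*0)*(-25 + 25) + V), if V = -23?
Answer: 975/23 ≈ 42.391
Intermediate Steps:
(-3831 + 2856)/((4*0)*(-25 + 25) + V) = (-3831 + 2856)/((4*0)*(-25 + 25) - 23) = -975/(0*0 - 23) = -975/(0 - 23) = -975/(-23) = -975*(-1/23) = 975/23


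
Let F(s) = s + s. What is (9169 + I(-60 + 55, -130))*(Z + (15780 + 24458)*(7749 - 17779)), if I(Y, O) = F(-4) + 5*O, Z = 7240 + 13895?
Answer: -3434750268555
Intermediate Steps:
Z = 21135
F(s) = 2*s
I(Y, O) = -8 + 5*O (I(Y, O) = 2*(-4) + 5*O = -8 + 5*O)
(9169 + I(-60 + 55, -130))*(Z + (15780 + 24458)*(7749 - 17779)) = (9169 + (-8 + 5*(-130)))*(21135 + (15780 + 24458)*(7749 - 17779)) = (9169 + (-8 - 650))*(21135 + 40238*(-10030)) = (9169 - 658)*(21135 - 403587140) = 8511*(-403566005) = -3434750268555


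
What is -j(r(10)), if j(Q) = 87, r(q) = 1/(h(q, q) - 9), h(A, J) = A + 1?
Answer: -87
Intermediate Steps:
h(A, J) = 1 + A
r(q) = 1/(-8 + q) (r(q) = 1/((1 + q) - 9) = 1/(-8 + q))
-j(r(10)) = -1*87 = -87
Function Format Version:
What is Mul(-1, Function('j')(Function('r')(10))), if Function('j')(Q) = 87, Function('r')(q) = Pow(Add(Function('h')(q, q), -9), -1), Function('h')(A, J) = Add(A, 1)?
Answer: -87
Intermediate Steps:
Function('h')(A, J) = Add(1, A)
Function('r')(q) = Pow(Add(-8, q), -1) (Function('r')(q) = Pow(Add(Add(1, q), -9), -1) = Pow(Add(-8, q), -1))
Mul(-1, Function('j')(Function('r')(10))) = Mul(-1, 87) = -87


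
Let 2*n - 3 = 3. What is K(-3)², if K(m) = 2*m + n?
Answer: 9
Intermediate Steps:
n = 3 (n = 3/2 + (½)*3 = 3/2 + 3/2 = 3)
K(m) = 3 + 2*m (K(m) = 2*m + 3 = 3 + 2*m)
K(-3)² = (3 + 2*(-3))² = (3 - 6)² = (-3)² = 9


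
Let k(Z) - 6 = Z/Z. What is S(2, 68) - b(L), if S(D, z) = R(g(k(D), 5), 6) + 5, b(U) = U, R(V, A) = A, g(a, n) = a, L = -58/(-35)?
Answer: 327/35 ≈ 9.3428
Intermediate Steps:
L = 58/35 (L = -58*(-1/35) = 58/35 ≈ 1.6571)
k(Z) = 7 (k(Z) = 6 + Z/Z = 6 + 1 = 7)
S(D, z) = 11 (S(D, z) = 6 + 5 = 11)
S(2, 68) - b(L) = 11 - 1*58/35 = 11 - 58/35 = 327/35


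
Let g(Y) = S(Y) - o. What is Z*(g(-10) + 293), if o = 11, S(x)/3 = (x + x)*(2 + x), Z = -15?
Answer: -11430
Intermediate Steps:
S(x) = 6*x*(2 + x) (S(x) = 3*((x + x)*(2 + x)) = 3*((2*x)*(2 + x)) = 3*(2*x*(2 + x)) = 6*x*(2 + x))
g(Y) = -11 + 6*Y*(2 + Y) (g(Y) = 6*Y*(2 + Y) - 1*11 = 6*Y*(2 + Y) - 11 = -11 + 6*Y*(2 + Y))
Z*(g(-10) + 293) = -15*((-11 + 6*(-10)*(2 - 10)) + 293) = -15*((-11 + 6*(-10)*(-8)) + 293) = -15*((-11 + 480) + 293) = -15*(469 + 293) = -15*762 = -11430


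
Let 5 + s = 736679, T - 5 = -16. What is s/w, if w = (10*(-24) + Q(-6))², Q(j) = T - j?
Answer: 736674/60025 ≈ 12.273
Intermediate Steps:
T = -11 (T = 5 - 16 = -11)
Q(j) = -11 - j
s = 736674 (s = -5 + 736679 = 736674)
w = 60025 (w = (10*(-24) + (-11 - 1*(-6)))² = (-240 + (-11 + 6))² = (-240 - 5)² = (-245)² = 60025)
s/w = 736674/60025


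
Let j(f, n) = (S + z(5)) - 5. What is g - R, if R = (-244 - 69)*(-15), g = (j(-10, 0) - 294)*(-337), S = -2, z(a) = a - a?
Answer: 96742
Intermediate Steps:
z(a) = 0
j(f, n) = -7 (j(f, n) = (-2 + 0) - 5 = -2 - 5 = -7)
g = 101437 (g = (-7 - 294)*(-337) = -301*(-337) = 101437)
R = 4695 (R = -313*(-15) = 4695)
g - R = 101437 - 1*4695 = 101437 - 4695 = 96742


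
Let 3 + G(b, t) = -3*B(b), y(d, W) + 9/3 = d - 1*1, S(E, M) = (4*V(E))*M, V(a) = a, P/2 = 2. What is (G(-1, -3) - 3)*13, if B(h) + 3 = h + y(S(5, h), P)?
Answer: 1014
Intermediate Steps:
P = 4 (P = 2*2 = 4)
S(E, M) = 4*E*M (S(E, M) = (4*E)*M = 4*E*M)
y(d, W) = -4 + d (y(d, W) = -3 + (d - 1*1) = -3 + (d - 1) = -3 + (-1 + d) = -4 + d)
B(h) = -7 + 21*h (B(h) = -3 + (h + (-4 + 4*5*h)) = -3 + (h + (-4 + 20*h)) = -3 + (-4 + 21*h) = -7 + 21*h)
G(b, t) = 18 - 63*b (G(b, t) = -3 - 3*(-7 + 21*b) = -3 + (21 - 63*b) = 18 - 63*b)
(G(-1, -3) - 3)*13 = ((18 - 63*(-1)) - 3)*13 = ((18 + 63) - 3)*13 = (81 - 3)*13 = 78*13 = 1014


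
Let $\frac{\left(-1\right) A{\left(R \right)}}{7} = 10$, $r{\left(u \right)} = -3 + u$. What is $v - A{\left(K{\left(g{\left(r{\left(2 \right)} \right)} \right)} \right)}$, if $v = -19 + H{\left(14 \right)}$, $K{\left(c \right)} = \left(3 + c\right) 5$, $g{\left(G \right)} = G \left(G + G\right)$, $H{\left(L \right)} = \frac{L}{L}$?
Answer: $52$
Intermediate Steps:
$H{\left(L \right)} = 1$
$g{\left(G \right)} = 2 G^{2}$ ($g{\left(G \right)} = G 2 G = 2 G^{2}$)
$K{\left(c \right)} = 15 + 5 c$
$A{\left(R \right)} = -70$ ($A{\left(R \right)} = \left(-7\right) 10 = -70$)
$v = -18$ ($v = -19 + 1 = -18$)
$v - A{\left(K{\left(g{\left(r{\left(2 \right)} \right)} \right)} \right)} = -18 - -70 = -18 + 70 = 52$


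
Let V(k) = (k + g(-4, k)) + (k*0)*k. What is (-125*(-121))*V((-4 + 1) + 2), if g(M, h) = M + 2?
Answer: -45375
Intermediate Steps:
g(M, h) = 2 + M
V(k) = -2 + k (V(k) = (k + (2 - 4)) + (k*0)*k = (k - 2) + 0*k = (-2 + k) + 0 = -2 + k)
(-125*(-121))*V((-4 + 1) + 2) = (-125*(-121))*(-2 + ((-4 + 1) + 2)) = 15125*(-2 + (-3 + 2)) = 15125*(-2 - 1) = 15125*(-3) = -45375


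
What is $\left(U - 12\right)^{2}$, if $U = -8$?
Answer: $400$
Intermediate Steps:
$\left(U - 12\right)^{2} = \left(-8 - 12\right)^{2} = \left(-20\right)^{2} = 400$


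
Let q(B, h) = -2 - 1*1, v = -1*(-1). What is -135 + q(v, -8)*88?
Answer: -399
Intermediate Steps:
v = 1
q(B, h) = -3 (q(B, h) = -2 - 1 = -3)
-135 + q(v, -8)*88 = -135 - 3*88 = -135 - 264 = -399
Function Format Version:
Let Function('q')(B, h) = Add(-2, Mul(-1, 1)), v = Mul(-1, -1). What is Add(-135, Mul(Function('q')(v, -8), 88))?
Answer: -399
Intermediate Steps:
v = 1
Function('q')(B, h) = -3 (Function('q')(B, h) = Add(-2, -1) = -3)
Add(-135, Mul(Function('q')(v, -8), 88)) = Add(-135, Mul(-3, 88)) = Add(-135, -264) = -399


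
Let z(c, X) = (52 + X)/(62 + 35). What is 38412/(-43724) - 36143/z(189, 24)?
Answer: -38323405729/830756 ≈ -46131.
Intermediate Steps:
z(c, X) = 52/97 + X/97 (z(c, X) = (52 + X)/97 = (52 + X)*(1/97) = 52/97 + X/97)
38412/(-43724) - 36143/z(189, 24) = 38412/(-43724) - 36143/(52/97 + (1/97)*24) = 38412*(-1/43724) - 36143/(52/97 + 24/97) = -9603/10931 - 36143/76/97 = -9603/10931 - 36143*97/76 = -9603/10931 - 3505871/76 = -38323405729/830756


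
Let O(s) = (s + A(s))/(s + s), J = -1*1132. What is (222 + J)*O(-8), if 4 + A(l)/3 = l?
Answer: -5005/2 ≈ -2502.5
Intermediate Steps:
A(l) = -12 + 3*l
J = -1132
O(s) = (-12 + 4*s)/(2*s) (O(s) = (s + (-12 + 3*s))/(s + s) = (-12 + 4*s)/((2*s)) = (-12 + 4*s)*(1/(2*s)) = (-12 + 4*s)/(2*s))
(222 + J)*O(-8) = (222 - 1132)*(2 - 6/(-8)) = -910*(2 - 6*(-⅛)) = -910*(2 + ¾) = -910*11/4 = -5005/2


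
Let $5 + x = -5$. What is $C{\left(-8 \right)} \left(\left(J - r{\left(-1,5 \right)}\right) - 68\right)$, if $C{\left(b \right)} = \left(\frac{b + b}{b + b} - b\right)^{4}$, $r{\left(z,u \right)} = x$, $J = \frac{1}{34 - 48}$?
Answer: $- \frac{5334093}{14} \approx -3.8101 \cdot 10^{5}$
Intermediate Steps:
$x = -10$ ($x = -5 - 5 = -10$)
$J = - \frac{1}{14}$ ($J = \frac{1}{-14} = - \frac{1}{14} \approx -0.071429$)
$r{\left(z,u \right)} = -10$
$C{\left(b \right)} = \left(1 - b\right)^{4}$ ($C{\left(b \right)} = \left(\frac{2 b}{2 b} - b\right)^{4} = \left(2 b \frac{1}{2 b} - b\right)^{4} = \left(1 - b\right)^{4}$)
$C{\left(-8 \right)} \left(\left(J - r{\left(-1,5 \right)}\right) - 68\right) = \left(-1 - 8\right)^{4} \left(\left(- \frac{1}{14} - -10\right) - 68\right) = \left(-9\right)^{4} \left(\left(- \frac{1}{14} + 10\right) - 68\right) = 6561 \left(\frac{139}{14} - 68\right) = 6561 \left(- \frac{813}{14}\right) = - \frac{5334093}{14}$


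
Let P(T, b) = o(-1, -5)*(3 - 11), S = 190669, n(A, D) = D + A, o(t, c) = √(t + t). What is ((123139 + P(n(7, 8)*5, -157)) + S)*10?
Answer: 3138080 - 80*I*√2 ≈ 3.1381e+6 - 113.14*I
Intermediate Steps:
o(t, c) = √2*√t (o(t, c) = √(2*t) = √2*√t)
n(A, D) = A + D
P(T, b) = -8*I*√2 (P(T, b) = (√2*√(-1))*(3 - 11) = (√2*I)*(-8) = (I*√2)*(-8) = -8*I*√2)
((123139 + P(n(7, 8)*5, -157)) + S)*10 = ((123139 - 8*I*√2) + 190669)*10 = (313808 - 8*I*√2)*10 = 3138080 - 80*I*√2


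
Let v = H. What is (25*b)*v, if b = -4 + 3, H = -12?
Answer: 300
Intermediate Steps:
v = -12
b = -1
(25*b)*v = (25*(-1))*(-12) = -25*(-12) = 300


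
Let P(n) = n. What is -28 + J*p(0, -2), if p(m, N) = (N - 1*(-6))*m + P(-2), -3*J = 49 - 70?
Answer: -42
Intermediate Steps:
J = 7 (J = -(49 - 70)/3 = -⅓*(-21) = 7)
p(m, N) = -2 + m*(6 + N) (p(m, N) = (N - 1*(-6))*m - 2 = (N + 6)*m - 2 = (6 + N)*m - 2 = m*(6 + N) - 2 = -2 + m*(6 + N))
-28 + J*p(0, -2) = -28 + 7*(-2 + 6*0 - 2*0) = -28 + 7*(-2 + 0 + 0) = -28 + 7*(-2) = -28 - 14 = -42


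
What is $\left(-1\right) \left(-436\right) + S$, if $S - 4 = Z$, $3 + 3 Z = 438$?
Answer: $585$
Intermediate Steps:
$Z = 145$ ($Z = -1 + \frac{1}{3} \cdot 438 = -1 + 146 = 145$)
$S = 149$ ($S = 4 + 145 = 149$)
$\left(-1\right) \left(-436\right) + S = \left(-1\right) \left(-436\right) + 149 = 436 + 149 = 585$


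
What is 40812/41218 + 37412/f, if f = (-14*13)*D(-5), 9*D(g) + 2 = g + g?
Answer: 581981823/3750838 ≈ 155.16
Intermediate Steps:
D(g) = -2/9 + 2*g/9 (D(g) = -2/9 + (g + g)/9 = -2/9 + (2*g)/9 = -2/9 + 2*g/9)
f = 728/3 (f = (-14*13)*(-2/9 + (2/9)*(-5)) = -182*(-2/9 - 10/9) = -182*(-4/3) = 728/3 ≈ 242.67)
40812/41218 + 37412/f = 40812/41218 + 37412/(728/3) = 40812*(1/41218) + 37412*(3/728) = 20406/20609 + 28059/182 = 581981823/3750838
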